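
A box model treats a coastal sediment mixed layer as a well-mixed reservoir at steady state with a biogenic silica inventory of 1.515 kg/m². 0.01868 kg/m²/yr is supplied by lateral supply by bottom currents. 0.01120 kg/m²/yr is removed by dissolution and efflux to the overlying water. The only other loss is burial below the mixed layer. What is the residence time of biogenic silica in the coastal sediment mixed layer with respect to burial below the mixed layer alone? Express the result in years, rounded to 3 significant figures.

At steady state ΣF_in = ΣF_out.
ΣF_in = 0.018680 kg/m²/yr.
Burial below the mixed layer flux = ΣF_in − (0.01120) = 0.018680 − 0.01120 = 0.007480 kg/m²/yr.
τ = M / F = 1.515 / 0.007480 = 202.5 yr.

203 yr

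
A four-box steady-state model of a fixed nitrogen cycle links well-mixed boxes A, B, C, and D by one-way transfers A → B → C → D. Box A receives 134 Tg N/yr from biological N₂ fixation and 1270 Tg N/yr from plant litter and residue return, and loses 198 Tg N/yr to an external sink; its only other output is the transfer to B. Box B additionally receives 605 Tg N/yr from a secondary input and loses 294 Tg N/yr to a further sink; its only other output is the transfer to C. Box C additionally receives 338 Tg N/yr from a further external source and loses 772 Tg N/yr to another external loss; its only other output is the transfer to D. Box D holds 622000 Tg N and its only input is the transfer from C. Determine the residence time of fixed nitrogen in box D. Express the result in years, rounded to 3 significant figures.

Box A: F(A→B) = (134 + 1270) − 198 = 1206.0 Tg N/yr.
Box B: F(B→C) = (1206.0 + 605) − 294 = 1517.0 Tg N/yr.
Box C: F(C→D) = (1517.0 + 338) − 772 = 1083.0 Tg N/yr.
Box D throughput = its input = 1083.0 Tg N/yr; τ = 622000 / 1083.0 = 574.3 yr.

574 yr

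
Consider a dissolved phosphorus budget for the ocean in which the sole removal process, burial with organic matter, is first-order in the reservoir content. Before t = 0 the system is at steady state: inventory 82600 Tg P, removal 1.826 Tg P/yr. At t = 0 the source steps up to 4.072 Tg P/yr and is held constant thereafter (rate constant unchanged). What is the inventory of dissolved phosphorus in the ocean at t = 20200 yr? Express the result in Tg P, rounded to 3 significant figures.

Residence time τ = M₀/F₀ = 45240 yr. The eventual steady state is M_∞ = M₀·(F₁/F₀) = 82600 × 4.072/1.826 = 184200 Tg P.
The anomaly ΔM(t) = M(t) − M_∞ decays as ΔM₀·e^(−t/τ) with ΔM₀ = 82600 − 184200 = −101600 Tg P.
At t = 20200 yr, e^(−t/τ) = e^(−0.4466) = 0.6398, so ΔM = −65010 Tg P and M = 184200 − 65010 = 119190 Tg P.

119000 Tg P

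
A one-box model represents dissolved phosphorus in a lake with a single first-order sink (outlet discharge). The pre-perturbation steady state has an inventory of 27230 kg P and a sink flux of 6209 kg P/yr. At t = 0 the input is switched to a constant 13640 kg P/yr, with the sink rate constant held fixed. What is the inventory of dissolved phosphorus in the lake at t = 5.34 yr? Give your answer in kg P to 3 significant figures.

50200 kg P

τ = M₀/F₀ = 27230/6209 = 4.386 yr; rate constant k = 1/τ.
New steady state M_∞ = F₁/k = F₁·τ = 13640 × 4.386 = 59819 kg P.
M(t) = M_∞ + (M₀ − M_∞)·e^(−t/τ); t/τ = 5.34/4.386 = 1.218, so e^(−t/τ) = 0.2959.
M(t) = 59819 − 32590 × 0.2959 = 50175 kg P.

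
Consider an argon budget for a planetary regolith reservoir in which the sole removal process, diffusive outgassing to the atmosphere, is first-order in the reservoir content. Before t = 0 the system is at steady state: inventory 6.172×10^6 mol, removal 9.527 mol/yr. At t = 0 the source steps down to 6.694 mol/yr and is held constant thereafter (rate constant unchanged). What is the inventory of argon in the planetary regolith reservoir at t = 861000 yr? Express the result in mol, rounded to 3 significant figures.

The sink rate constant is k = F₀/M₀ = 9.527/6.172×10^6 = 1.544×10^-6 yr⁻¹.
Solving dM/dt = F₁ − kM with M(0) = M₀ gives M(t) = F₁/k + (M₀ − F₁/k)·e^(−kt).
F₁/k = 6.694/1.544×10^-6 = 4.3367×10^6 mol; kt = 1.544×10^-6 × 861000 = 1.329, e^(−kt) = 0.2647.
M(861000) = 4.3367×10^6 + (6.172×10^6 − 4.3367×10^6) × 0.2647 = 4.3367×10^6 + 485900 = 4.8225×10^6 mol.

4.82×10^6 mol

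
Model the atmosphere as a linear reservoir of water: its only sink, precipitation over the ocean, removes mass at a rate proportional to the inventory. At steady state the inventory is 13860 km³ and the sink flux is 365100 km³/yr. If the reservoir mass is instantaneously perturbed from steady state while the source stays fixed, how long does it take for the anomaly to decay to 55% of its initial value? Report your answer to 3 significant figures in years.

0.0227 yr

For a linear reservoir the anomaly decays as exp(−t/τ) with τ = M/F = 13860/365100 = 0.03796 yr.
exp(−t/τ) = 0.55 ⇒ t = −τ ln(0.55) = 0.03796 × 0.5978 = 0.02270 yr.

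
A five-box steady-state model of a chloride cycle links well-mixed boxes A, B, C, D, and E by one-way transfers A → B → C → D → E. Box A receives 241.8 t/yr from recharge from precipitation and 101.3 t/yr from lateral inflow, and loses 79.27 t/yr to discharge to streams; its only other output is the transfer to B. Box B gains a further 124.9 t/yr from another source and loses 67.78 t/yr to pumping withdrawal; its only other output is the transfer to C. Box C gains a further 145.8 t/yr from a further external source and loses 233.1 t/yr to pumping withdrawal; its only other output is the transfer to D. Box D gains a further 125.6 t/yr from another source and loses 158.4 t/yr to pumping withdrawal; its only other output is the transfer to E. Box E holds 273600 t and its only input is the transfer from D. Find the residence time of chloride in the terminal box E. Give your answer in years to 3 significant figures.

1360 yr

Box A: F(A→B) = (241.8 + 101.3) − 79.27 = 263.83 t/yr.
Box B: F(B→C) = (263.83 + 124.9) − 67.78 = 320.95 t/yr.
Box C: F(C→D) = (320.95 + 145.8) − 233.1 = 233.65 t/yr.
Box D: F(D→E) = (233.65 + 125.6) − 158.4 = 200.85 t/yr.
Box E throughput = its input = 200.85 t/yr; τ = 273600 / 200.85 = 1362 yr.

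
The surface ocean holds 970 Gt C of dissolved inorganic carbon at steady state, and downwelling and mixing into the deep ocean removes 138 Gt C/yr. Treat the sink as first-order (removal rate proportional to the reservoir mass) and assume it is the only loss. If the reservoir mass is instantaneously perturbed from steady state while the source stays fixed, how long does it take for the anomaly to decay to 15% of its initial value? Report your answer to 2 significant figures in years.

13 yr

For a linear reservoir the anomaly decays as exp(−t/τ) with τ = M/F = 970/138 = 7.029 yr.
exp(−t/τ) = 0.15 ⇒ t = −τ ln(0.15) = 7.029 × 1.897 = 13.33 yr.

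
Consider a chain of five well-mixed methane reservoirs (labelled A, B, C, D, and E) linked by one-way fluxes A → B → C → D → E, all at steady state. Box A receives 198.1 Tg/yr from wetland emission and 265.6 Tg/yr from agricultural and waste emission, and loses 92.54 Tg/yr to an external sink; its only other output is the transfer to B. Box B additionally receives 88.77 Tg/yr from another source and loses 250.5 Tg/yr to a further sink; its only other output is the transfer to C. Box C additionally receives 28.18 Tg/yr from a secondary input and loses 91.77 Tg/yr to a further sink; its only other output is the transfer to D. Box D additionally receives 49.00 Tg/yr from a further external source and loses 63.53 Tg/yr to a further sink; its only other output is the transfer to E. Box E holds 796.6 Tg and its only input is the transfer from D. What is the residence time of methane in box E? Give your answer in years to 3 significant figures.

Box A: F(A→B) = (198.1 + 265.6) − 92.54 = 371.16 Tg/yr.
Box B: F(B→C) = (371.16 + 88.77) − 250.5 = 209.43 Tg/yr.
Box C: F(C→D) = (209.43 + 28.18) − 91.77 = 145.84 Tg/yr.
Box D: F(D→E) = (145.84 + 49.00) − 63.53 = 131.31 Tg/yr.
Box E throughput = its input = 131.31 Tg/yr; τ = 796.6 / 131.31 = 6.067 yr.

6.07 yr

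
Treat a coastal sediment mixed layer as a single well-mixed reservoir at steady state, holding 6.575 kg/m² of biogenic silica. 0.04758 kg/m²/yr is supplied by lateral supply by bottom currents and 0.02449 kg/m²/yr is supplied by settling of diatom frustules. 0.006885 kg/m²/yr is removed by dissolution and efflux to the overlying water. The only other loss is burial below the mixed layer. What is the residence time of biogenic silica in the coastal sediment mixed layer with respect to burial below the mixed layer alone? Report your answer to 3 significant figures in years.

101 yr

At steady state ΣF_in = ΣF_out.
ΣF_in = 0.04758 + 0.02449 = 0.072070 kg/m²/yr.
Burial below the mixed layer flux = ΣF_in − (0.006885) = 0.072070 − 0.006885 = 0.06518 kg/m²/yr.
τ = M / F = 6.575 / 0.06518 = 100.9 yr.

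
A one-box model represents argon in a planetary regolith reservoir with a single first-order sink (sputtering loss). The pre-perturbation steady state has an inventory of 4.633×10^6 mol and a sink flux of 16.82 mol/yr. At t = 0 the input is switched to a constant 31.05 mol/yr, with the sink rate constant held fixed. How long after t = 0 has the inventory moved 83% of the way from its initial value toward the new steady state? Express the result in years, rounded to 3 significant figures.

488000 yr

τ = M₀/F₀ = 4.633×10^6/16.82 = 275400 yr.
The remaining gap fraction is e^(−t/τ); 83% covered ⇒ e^(−t/τ) = 0.170.
t = −τ ln(0.170) = 275400 × 1.772 = 488100 yr.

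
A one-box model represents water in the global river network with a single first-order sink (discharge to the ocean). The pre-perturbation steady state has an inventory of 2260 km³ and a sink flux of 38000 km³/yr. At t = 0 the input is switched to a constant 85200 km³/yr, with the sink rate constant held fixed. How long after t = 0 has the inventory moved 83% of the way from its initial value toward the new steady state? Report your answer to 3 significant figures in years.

0.105 yr

τ = M₀/F₀ = 2260/38000 = 0.05947 yr.
The remaining gap fraction is e^(−t/τ); 83% covered ⇒ e^(−t/τ) = 0.170.
t = −τ ln(0.170) = 0.05947 × 1.772 = 0.1054 yr.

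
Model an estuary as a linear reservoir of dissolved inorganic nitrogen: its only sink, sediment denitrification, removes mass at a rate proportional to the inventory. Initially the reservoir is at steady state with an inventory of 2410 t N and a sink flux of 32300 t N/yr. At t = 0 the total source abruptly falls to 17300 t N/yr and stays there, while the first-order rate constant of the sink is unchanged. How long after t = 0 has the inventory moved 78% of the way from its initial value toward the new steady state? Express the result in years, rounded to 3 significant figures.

τ = M₀/F₀ = 2410/32300 = 0.07461 yr.
The remaining gap fraction is e^(−t/τ); 78% covered ⇒ e^(−t/τ) = 0.220.
t = −τ ln(0.220) = 0.07461 × 1.514 = 0.1130 yr.

0.113 yr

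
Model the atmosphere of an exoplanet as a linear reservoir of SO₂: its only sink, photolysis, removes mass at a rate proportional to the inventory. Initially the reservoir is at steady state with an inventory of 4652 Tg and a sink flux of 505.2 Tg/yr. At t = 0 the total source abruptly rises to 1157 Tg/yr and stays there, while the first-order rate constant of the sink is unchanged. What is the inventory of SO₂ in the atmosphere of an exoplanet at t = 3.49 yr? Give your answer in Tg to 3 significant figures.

6550 Tg

τ = M₀/F₀ = 4652/505.2 = 9.208 yr; rate constant k = 1/τ.
New steady state M_∞ = F₁/k = F₁·τ = 1157 × 9.208 = 10654 Tg.
M(t) = M_∞ + (M₀ − M_∞)·e^(−t/τ); t/τ = 3.49/9.208 = 0.3790, so e^(−t/τ) = 0.6845.
M(t) = 10654 − 6002 × 0.6845 = 6545.4 Tg.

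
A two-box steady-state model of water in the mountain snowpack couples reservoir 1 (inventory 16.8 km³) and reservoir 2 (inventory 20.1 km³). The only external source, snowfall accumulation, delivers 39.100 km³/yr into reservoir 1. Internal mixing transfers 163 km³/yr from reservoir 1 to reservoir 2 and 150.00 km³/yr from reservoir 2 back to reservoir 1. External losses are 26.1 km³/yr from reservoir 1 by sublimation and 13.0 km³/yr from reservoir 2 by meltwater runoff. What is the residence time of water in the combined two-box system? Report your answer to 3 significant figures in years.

0.944 yr

Treat the two boxes together as one reservoir: the mixing fluxes between them are internal recycling, so τ = ΣM / Σ(external losses).
M_total = 16.8 + 20.1 = 36.900 km³.
ΣF_external_out = 26.1 + 13.0 = 39.100 km³/yr.
τ = M_total / ΣF_ext = 36.900 / 39.100 = 0.9437 yr.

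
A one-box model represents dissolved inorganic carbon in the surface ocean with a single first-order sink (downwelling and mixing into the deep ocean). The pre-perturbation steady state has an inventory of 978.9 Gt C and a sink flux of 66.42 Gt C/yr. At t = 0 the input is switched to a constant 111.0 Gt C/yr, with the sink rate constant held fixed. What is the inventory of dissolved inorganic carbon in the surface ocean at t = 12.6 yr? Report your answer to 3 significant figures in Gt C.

Residence time τ = M₀/F₀ = 14.74 yr. The eventual steady state is M_∞ = M₀·(F₁/F₀) = 978.9 × 111.0/66.42 = 1635.9 Gt C.
The anomaly ΔM(t) = M(t) − M_∞ decays as ΔM₀·e^(−t/τ) with ΔM₀ = 978.9 − 1635.9 = −657.0 Gt C.
At t = 12.6 yr, e^(−t/τ) = e^(−0.8549) = 0.4253, so ΔM = −279.4 Gt C and M = 1635.9 − 279.4 = 1356.5 Gt C.

1360 Gt C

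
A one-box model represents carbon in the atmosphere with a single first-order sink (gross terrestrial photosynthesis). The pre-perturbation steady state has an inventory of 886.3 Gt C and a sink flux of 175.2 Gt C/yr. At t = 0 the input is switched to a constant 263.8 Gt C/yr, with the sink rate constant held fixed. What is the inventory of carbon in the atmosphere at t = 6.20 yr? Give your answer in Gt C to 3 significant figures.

1200 Gt C

Residence time τ = M₀/F₀ = 5.059 yr. The eventual steady state is M_∞ = M₀·(F₁/F₀) = 886.3 × 263.8/175.2 = 1334.5 Gt C.
The anomaly ΔM(t) = M(t) − M_∞ decays as ΔM₀·e^(−t/τ) with ΔM₀ = 886.3 − 1334.5 = −448.2 Gt C.
At t = 6.20 yr, e^(−t/τ) = e^(−1.226) = 0.2936, so ΔM = −131.6 Gt C and M = 1334.5 − 131.6 = 1202.9 Gt C.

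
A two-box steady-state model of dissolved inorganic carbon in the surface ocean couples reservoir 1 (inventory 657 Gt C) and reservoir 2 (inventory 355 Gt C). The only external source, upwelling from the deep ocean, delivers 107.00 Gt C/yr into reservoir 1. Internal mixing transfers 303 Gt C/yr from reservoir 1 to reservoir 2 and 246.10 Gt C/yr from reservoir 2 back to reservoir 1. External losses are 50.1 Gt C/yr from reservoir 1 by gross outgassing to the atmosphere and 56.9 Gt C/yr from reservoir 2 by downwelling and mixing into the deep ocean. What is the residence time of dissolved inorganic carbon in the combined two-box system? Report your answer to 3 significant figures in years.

For the system as a whole, the A↔B exchange is internal and contributes nothing to the throughput; only the external sinks remove mass.
M_total = 657 + 355 = 1012.0 Gt C.
ΣF_external_out = 50.1 + 56.9 = 107.00 Gt C/yr.
τ = M_total / ΣF_ext = 1012.0 / 107.00 = 9.458 yr.

9.46 yr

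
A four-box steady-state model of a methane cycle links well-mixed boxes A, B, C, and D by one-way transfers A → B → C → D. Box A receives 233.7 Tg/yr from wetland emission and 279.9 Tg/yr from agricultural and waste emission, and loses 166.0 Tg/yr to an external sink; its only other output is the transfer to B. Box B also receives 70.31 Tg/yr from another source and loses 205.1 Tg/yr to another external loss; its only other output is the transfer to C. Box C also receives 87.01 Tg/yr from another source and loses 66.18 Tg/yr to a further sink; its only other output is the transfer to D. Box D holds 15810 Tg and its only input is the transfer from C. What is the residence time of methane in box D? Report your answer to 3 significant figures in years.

67.7 yr

Box A: F(A→B) = (233.7 + 279.9) − 166.0 = 347.60 Tg/yr.
Box B: F(B→C) = (347.60 + 70.31) − 205.1 = 212.81 Tg/yr.
Box C: F(C→D) = (212.81 + 87.01) − 66.18 = 233.64 Tg/yr.
Box D throughput = its input = 233.64 Tg/yr; τ = 15810 / 233.64 = 67.67 yr.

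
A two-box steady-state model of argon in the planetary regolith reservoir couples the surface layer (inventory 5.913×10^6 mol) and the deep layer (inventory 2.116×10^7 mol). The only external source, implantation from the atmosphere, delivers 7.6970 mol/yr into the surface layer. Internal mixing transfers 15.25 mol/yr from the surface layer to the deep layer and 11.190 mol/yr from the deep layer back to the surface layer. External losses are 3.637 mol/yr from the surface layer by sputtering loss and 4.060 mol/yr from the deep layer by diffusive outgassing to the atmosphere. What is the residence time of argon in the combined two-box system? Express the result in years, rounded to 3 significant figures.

3.52×10^6 yr

Residence time in the combined system uses the total inventory and the total *external* removal — internal exchanges between the two boxes cancel.
M_total = 5.913×10^6 + 2.116×10^7 = 2.7073×10^7 mol.
ΣF_external_out = 3.637 + 4.060 = 7.6970 mol/yr.
τ = M_total / ΣF_ext = 2.7073×10^7 / 7.6970 = 3.517×10^6 yr.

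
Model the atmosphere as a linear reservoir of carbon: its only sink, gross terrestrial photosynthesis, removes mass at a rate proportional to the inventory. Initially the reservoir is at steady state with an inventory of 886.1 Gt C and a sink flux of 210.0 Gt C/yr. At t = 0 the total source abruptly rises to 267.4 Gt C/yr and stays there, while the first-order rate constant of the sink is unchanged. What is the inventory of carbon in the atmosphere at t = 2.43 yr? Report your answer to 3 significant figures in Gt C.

The sink rate constant is k = F₀/M₀ = 210.0/886.1 = 0.2370 yr⁻¹.
Solving dM/dt = F₁ − kM with M(0) = M₀ gives M(t) = F₁/k + (M₀ − F₁/k)·e^(−kt).
F₁/k = 267.4/0.2370 = 1128.3 Gt C; kt = 0.2370 × 2.43 = 0.5759, e^(−kt) = 0.5622.
M(2.43) = 1128.3 + (886.1 − 1128.3) × 0.5622 = 1128.3 − 136.2 = 992.14 Gt C.

992 Gt C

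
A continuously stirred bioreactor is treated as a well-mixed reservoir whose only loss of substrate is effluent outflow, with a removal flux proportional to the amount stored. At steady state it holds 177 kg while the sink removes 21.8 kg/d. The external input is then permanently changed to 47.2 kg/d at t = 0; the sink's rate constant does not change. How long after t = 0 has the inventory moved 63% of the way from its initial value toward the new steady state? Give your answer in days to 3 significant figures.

8.07 d

τ = M₀/F₀ = 177/21.8 = 8.119 d.
The remaining gap fraction is e^(−t/τ); 63% covered ⇒ e^(−t/τ) = 0.370.
t = −τ ln(0.370) = 8.119 × 0.9943 = 8.073 d.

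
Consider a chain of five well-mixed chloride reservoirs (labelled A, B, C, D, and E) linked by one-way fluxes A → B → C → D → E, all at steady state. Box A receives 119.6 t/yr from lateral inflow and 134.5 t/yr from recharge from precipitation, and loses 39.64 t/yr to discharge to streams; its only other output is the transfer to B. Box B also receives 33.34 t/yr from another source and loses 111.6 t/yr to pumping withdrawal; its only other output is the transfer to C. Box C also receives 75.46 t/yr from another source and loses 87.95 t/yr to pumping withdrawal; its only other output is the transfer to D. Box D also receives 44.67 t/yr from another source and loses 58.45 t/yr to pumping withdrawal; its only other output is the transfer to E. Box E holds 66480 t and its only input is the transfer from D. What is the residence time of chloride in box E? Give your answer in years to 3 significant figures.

Box A: F(A→B) = (119.6 + 134.5) − 39.64 = 214.46 t/yr.
Box B: F(B→C) = (214.46 + 33.34) − 111.6 = 136.20 t/yr.
Box C: F(C→D) = (136.20 + 75.46) − 87.95 = 123.71 t/yr.
Box D: F(D→E) = (123.71 + 44.67) − 58.45 = 109.93 t/yr.
Box E throughput = its input = 109.93 t/yr; τ = 66480 / 109.93 = 604.7 yr.

605 yr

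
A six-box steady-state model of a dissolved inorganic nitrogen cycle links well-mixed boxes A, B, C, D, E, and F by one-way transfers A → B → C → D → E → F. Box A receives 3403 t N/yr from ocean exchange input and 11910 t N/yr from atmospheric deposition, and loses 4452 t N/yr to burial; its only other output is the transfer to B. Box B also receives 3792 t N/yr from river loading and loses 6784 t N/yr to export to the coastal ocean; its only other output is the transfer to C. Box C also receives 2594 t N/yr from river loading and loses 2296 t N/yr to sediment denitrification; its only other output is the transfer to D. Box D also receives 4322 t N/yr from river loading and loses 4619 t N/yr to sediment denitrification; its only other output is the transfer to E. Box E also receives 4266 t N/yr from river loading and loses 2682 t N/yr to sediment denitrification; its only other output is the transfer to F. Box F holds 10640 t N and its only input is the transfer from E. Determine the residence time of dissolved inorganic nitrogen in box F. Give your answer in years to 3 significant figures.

Box A: F(A→B) = (3403 + 11910) − 4452 = 10861 t N/yr.
Box B: F(B→C) = (10861 + 3792) − 6784 = 7869.0 t N/yr.
Box C: F(C→D) = (7869.0 + 2594) − 2296 = 8167.0 t N/yr.
Box D: F(D→E) = (8167.0 + 4322) − 4619 = 7870.0 t N/yr.
Box E: F(E→F) = (7870.0 + 4266) − 2682 = 9454.0 t N/yr.
Box F throughput = its input = 9454.0 t N/yr; τ = 10640 / 9454.0 = 1.125 yr.

1.13 yr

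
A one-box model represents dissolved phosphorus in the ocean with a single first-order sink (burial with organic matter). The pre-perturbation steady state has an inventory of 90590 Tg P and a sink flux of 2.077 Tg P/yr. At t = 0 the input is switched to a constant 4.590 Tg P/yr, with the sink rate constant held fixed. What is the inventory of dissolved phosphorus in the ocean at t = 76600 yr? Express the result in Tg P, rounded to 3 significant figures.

181000 Tg P

Residence time τ = M₀/F₀ = 43620 yr. The eventual steady state is M_∞ = M₀·(F₁/F₀) = 90590 × 4.590/2.077 = 200200 Tg P.
The anomaly ΔM(t) = M(t) − M_∞ decays as ΔM₀·e^(−t/τ) with ΔM₀ = 90590 − 200200 = −109600 Tg P.
At t = 76600 yr, e^(−t/τ) = e^(−1.756) = 0.1727, so ΔM = −18930 Tg P and M = 200200 − 18930 = 181270 Tg P.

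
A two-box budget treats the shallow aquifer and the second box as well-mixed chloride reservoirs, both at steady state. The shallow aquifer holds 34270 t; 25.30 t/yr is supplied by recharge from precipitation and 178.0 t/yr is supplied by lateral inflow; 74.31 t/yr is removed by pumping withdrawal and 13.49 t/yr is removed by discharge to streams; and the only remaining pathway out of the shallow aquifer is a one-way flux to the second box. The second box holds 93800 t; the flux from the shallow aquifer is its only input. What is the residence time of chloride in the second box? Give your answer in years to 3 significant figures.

Balance the shallow aquifer: ΣF_in = 25.30 + 178.0 = 203.30 t/yr.
Flux to the second box = ΣF_in − (74.31 + 13.49) = 115.50 t/yr.
At steady state the output of the second box equals its input, 115.50 t/yr.
τ = M / F = 93800 / 115.50 = 812.1 yr.

812 yr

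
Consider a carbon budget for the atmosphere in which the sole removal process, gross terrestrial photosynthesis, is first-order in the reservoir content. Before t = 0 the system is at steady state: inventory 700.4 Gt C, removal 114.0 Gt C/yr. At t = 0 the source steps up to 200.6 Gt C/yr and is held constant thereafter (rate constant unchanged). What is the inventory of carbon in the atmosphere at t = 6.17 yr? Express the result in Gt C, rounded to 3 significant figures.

The sink rate constant is k = F₀/M₀ = 114.0/700.4 = 0.1628 yr⁻¹.
Solving dM/dt = F₁ − kM with M(0) = M₀ gives M(t) = F₁/k + (M₀ − F₁/k)·e^(−kt).
F₁/k = 200.6/0.1628 = 1232.5 Gt C; kt = 0.1628 × 6.17 = 1.004, e^(−kt) = 0.3663.
M(6.17) = 1232.5 + (700.4 − 1232.5) × 0.3663 = 1232.5 − 194.9 = 1037.6 Gt C.

1040 Gt C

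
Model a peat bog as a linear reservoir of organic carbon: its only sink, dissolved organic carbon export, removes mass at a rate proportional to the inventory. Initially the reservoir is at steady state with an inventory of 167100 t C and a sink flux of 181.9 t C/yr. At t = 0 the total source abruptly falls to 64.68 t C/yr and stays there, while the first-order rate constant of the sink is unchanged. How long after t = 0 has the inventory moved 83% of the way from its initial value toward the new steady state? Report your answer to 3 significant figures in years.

1630 yr

τ = M₀/F₀ = 167100/181.9 = 918.6 yr.
The remaining gap fraction is e^(−t/τ); 83% covered ⇒ e^(−t/τ) = 0.170.
t = −τ ln(0.170) = 918.6 × 1.772 = 1628 yr.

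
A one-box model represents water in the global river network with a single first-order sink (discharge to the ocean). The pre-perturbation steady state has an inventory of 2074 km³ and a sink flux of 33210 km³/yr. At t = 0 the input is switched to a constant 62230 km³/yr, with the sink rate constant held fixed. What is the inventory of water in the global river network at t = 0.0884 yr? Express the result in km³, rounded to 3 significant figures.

Residence time τ = M₀/F₀ = 0.06245 yr. The eventual steady state is M_∞ = M₀·(F₁/F₀) = 2074 × 62230/33210 = 3886.3 km³.
The anomaly ΔM(t) = M(t) − M_∞ decays as ΔM₀·e^(−t/τ) with ΔM₀ = 2074 − 3886.3 = −1812 km³.
At t = 0.0884 yr, e^(−t/τ) = e^(−1.416) = 0.2428, so ΔM = −440.0 km³ and M = 3886.3 − 440.0 = 3446.3 km³.

3450 km³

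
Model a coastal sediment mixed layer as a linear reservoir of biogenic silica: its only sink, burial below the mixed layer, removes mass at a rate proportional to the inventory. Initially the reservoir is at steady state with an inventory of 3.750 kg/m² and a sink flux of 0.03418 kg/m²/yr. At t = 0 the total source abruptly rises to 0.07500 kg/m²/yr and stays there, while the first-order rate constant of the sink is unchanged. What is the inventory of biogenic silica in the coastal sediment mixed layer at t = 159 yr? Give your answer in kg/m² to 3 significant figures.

τ = M₀/F₀ = 3.750/0.03418 = 109.7 yr; rate constant k = 1/τ.
New steady state M_∞ = F₁/k = F₁·τ = 0.07500 × 109.7 = 8.2285 kg/m².
M(t) = M_∞ + (M₀ − M_∞)·e^(−t/τ); t/τ = 159/109.7 = 1.449, so e^(−t/τ) = 0.2348.
M(t) = 8.2285 − 4.478 × 0.2348 = 7.1772 kg/m².

7.18 kg/m²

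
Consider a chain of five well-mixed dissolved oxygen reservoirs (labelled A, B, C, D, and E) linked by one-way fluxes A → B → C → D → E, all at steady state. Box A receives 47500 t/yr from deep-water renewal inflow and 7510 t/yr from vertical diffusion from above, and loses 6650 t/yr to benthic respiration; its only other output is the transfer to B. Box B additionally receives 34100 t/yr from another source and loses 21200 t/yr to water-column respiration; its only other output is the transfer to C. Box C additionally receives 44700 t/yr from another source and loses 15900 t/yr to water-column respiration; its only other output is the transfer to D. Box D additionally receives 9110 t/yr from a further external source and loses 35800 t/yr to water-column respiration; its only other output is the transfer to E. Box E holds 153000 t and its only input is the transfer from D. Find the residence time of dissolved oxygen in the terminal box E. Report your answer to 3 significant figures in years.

2.41 yr

Box A: F(A→B) = (47500 + 7510) − 6650 = 48360 t/yr.
Box B: F(B→C) = (48360 + 34100) − 21200 = 61260 t/yr.
Box C: F(C→D) = (61260 + 44700) − 15900 = 90060 t/yr.
Box D: F(D→E) = (90060 + 9110) − 35800 = 63370 t/yr.
Box E throughput = its input = 63370 t/yr; τ = 153000 / 63370 = 2.414 yr.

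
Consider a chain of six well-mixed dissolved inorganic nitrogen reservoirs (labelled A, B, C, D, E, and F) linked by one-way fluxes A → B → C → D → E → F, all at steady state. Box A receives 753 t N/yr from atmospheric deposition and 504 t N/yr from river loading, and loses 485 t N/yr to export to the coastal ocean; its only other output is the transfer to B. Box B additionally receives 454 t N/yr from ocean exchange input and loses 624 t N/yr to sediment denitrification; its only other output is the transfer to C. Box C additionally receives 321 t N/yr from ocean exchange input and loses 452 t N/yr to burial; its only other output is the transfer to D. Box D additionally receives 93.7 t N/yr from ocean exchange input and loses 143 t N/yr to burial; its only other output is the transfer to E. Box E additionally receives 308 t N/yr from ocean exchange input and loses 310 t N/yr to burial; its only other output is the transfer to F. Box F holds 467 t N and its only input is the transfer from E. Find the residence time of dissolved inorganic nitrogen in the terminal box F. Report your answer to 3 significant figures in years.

Box A: F(A→B) = (753 + 504) − 485 = 772.00 t N/yr.
Box B: F(B→C) = (772.00 + 454) − 624 = 602.00 t N/yr.
Box C: F(C→D) = (602.00 + 321) − 452 = 471.00 t N/yr.
Box D: F(D→E) = (471.00 + 93.7) − 143 = 421.70 t N/yr.
Box E: F(E→F) = (421.70 + 308) − 310 = 419.70 t N/yr.
Box F throughput = its input = 419.70 t N/yr; τ = 467 / 419.70 = 1.113 yr.

1.11 yr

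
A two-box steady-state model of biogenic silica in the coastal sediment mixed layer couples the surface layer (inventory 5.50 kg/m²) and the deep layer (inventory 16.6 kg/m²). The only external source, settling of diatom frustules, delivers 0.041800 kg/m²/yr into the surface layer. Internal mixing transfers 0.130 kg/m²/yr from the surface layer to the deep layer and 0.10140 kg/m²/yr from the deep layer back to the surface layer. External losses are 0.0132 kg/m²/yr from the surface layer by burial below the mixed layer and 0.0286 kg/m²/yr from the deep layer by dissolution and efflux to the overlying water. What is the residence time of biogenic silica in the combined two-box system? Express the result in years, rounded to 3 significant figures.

Treat the two boxes together as one reservoir: the mixing fluxes between them are internal recycling, so τ = ΣM / Σ(external losses).
M_total = 5.50 + 16.6 = 22.100 kg/m².
ΣF_external_out = 0.0132 + 0.0286 = 0.041800 kg/m²/yr.
τ = M_total / ΣF_ext = 22.100 / 0.041800 = 528.7 yr.

529 yr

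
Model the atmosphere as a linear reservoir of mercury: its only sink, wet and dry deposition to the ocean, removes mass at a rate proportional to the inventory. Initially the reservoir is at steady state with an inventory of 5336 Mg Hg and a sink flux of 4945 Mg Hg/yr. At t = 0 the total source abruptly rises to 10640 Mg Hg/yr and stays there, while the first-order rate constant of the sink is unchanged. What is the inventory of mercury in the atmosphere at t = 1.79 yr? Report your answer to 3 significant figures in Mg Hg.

τ = M₀/F₀ = 5336/4945 = 1.079 yr; rate constant k = 1/τ.
New steady state M_∞ = F₁/k = F₁·τ = 10640 × 1.079 = 11481 Mg Hg.
M(t) = M_∞ + (M₀ − M_∞)·e^(−t/τ); t/τ = 1.79/1.079 = 1.659, so e^(−t/τ) = 0.1904.
M(t) = 11481 − 6145 × 0.1904 = 10311 Mg Hg.

10300 Mg Hg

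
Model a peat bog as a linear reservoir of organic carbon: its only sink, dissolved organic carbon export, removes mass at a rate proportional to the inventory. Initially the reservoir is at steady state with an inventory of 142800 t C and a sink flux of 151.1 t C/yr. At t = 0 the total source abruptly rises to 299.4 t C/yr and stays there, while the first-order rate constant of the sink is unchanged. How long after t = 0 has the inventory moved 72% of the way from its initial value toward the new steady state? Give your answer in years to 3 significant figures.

τ = M₀/F₀ = 142800/151.1 = 945.1 yr.
The remaining gap fraction is e^(−t/τ); 72% covered ⇒ e^(−t/τ) = 0.280.
t = −τ ln(0.280) = 945.1 × 1.273 = 1203 yr.

1200 yr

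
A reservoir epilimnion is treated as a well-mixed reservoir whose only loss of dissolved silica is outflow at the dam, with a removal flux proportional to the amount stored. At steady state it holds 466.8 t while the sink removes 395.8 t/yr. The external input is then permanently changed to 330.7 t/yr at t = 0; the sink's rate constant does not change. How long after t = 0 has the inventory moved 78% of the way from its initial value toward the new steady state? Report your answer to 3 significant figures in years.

1.79 yr

τ = M₀/F₀ = 466.8/395.8 = 1.179 yr.
The remaining gap fraction is e^(−t/τ); 78% covered ⇒ e^(−t/τ) = 0.220.
t = −τ ln(0.220) = 1.179 × 1.514 = 1.786 yr.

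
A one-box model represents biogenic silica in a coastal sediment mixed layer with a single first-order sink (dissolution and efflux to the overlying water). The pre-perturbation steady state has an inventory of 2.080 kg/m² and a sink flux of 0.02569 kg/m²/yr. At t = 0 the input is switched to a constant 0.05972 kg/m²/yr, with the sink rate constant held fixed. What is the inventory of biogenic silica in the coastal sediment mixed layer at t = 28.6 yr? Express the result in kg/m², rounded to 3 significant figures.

The sink rate constant is k = F₀/M₀ = 0.02569/2.080 = 0.01235 yr⁻¹.
Solving dM/dt = F₁ − kM with M(0) = M₀ gives M(t) = F₁/k + (M₀ − F₁/k)·e^(−kt).
F₁/k = 0.05972/0.01235 = 4.8353 kg/m²; kt = 0.01235 × 28.6 = 0.3532, e^(−kt) = 0.7024.
M(28.6) = 4.8353 + (2.080 − 4.8353) × 0.7024 = 4.8353 − 1.935 = 2.8999 kg/m².

2.90 kg/m²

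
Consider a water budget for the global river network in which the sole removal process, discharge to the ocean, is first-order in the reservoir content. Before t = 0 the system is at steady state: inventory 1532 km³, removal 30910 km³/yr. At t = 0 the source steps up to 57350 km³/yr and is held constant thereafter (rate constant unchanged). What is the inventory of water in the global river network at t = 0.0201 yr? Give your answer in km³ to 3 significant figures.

Residence time τ = M₀/F₀ = 0.04956 yr. The eventual steady state is M_∞ = M₀·(F₁/F₀) = 1532 × 57350/30910 = 2842.5 km³.
The anomaly ΔM(t) = M(t) − M_∞ decays as ΔM₀·e^(−t/τ) with ΔM₀ = 1532 − 2842.5 = −1310 km³.
At t = 0.0201 yr, e^(−t/τ) = e^(−0.4055) = 0.6666, so ΔM = −873.6 km³ and M = 2842.5 − 873.6 = 1968.9 km³.

1970 km³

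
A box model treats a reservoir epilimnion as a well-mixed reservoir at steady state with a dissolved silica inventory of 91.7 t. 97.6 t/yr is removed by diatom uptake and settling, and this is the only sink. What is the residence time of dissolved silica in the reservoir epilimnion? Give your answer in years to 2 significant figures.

τ = M / F = 91.7 / 97.6 = 0.9395 yr.

0.94 yr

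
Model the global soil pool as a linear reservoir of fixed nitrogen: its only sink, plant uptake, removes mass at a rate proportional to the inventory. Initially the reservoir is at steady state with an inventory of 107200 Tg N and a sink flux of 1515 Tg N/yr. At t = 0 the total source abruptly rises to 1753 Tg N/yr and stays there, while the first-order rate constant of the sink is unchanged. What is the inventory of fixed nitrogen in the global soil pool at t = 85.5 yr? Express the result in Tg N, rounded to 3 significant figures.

119000 Tg N

τ = M₀/F₀ = 107200/1515 = 70.76 yr; rate constant k = 1/τ.
New steady state M_∞ = F₁/k = F₁·τ = 1753 × 70.76 = 124040 Tg N.
M(t) = M_∞ + (M₀ − M_∞)·e^(−t/τ); t/τ = 85.5/70.76 = 1.208, so e^(−t/τ) = 0.2987.
M(t) = 124040 − 16840 × 0.2987 = 119010 Tg N.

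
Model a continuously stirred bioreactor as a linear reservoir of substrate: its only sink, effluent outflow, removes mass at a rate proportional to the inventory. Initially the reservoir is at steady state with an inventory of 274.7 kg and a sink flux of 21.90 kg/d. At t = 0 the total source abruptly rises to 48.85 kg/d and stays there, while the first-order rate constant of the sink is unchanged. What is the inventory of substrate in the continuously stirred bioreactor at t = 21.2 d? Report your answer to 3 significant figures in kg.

550 kg

The sink rate constant is k = F₀/M₀ = 21.90/274.7 = 0.07972 d⁻¹.
Solving dM/dt = F₁ − kM with M(0) = M₀ gives M(t) = F₁/k + (M₀ − F₁/k)·e^(−kt).
F₁/k = 48.85/0.07972 = 612.74 kg; kt = 0.07972 × 21.2 = 1.690, e^(−kt) = 0.1845.
M(21.2) = 612.74 + (274.7 − 612.74) × 0.1845 = 612.74 − 62.37 = 550.38 kg.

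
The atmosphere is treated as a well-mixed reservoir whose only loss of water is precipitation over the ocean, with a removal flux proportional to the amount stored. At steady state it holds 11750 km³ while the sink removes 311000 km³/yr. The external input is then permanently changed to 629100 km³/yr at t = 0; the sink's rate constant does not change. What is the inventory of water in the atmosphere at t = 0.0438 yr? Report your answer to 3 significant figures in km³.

Residence time τ = M₀/F₀ = 0.03778 yr. The eventual steady state is M_∞ = M₀·(F₁/F₀) = 11750 × 629100/311000 = 23768 km³.
The anomaly ΔM(t) = M(t) − M_∞ decays as ΔM₀·e^(−t/τ) with ΔM₀ = 11750 − 23768 = −12020 km³.
At t = 0.0438 yr, e^(−t/τ) = e^(−1.159) = 0.3137, so ΔM = −3770 km³ and M = 23768 − 3770 = 19998 km³.

20000 km³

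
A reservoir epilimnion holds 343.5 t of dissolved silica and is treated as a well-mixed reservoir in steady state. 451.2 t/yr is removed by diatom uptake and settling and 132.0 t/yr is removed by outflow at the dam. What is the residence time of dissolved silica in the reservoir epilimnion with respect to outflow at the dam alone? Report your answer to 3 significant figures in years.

2.60 yr

Residence time with respect to a single sink: τ = M / F_sink.
τ = 343.5 / 132.0 = 2.602 yr.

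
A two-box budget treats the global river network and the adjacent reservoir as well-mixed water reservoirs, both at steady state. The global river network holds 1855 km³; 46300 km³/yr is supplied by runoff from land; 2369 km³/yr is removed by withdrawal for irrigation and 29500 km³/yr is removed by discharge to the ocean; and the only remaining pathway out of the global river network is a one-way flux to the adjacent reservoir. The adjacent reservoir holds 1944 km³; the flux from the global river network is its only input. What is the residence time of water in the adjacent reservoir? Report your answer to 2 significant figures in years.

0.13 yr

Balance the global river network: ΣF_in = 46300 km³/yr.
Flux to the adjacent reservoir = ΣF_in − (2369 + 29500) = 14431 km³/yr.
At steady state the output of the adjacent reservoir equals its input, 14431 km³/yr.
τ = M / F = 1944 / 14431 = 0.1347 yr.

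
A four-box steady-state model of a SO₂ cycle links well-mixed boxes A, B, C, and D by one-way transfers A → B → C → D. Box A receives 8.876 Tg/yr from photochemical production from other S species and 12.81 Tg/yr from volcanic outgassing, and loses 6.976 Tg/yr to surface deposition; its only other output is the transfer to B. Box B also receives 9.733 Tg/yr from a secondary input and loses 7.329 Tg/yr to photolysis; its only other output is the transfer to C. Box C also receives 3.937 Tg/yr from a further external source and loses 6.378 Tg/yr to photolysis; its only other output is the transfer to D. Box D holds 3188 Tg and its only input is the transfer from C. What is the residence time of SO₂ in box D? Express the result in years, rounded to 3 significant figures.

217 yr

Box A: F(A→B) = (8.876 + 12.81) − 6.976 = 14.710 Tg/yr.
Box B: F(B→C) = (14.710 + 9.733) − 7.329 = 17.114 Tg/yr.
Box C: F(C→D) = (17.114 + 3.937) − 6.378 = 14.673 Tg/yr.
Box D throughput = its input = 14.673 Tg/yr; τ = 3188 / 14.673 = 217.3 yr.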